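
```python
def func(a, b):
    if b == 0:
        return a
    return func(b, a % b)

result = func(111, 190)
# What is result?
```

func(111, 190) -> func(190, 111) -> func(111, 79) -> func(79, 32) -> func(32, 15) -> func(15, 2) -> func(2, 1) -> func(1, 0) -> 1

Answer: 1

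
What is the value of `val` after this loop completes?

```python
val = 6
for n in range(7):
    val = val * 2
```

Multiply by 2, 7 times: 6 * 2^7 = 768
`val` takes the values: 6 → 12 → 24 → 48 → 96 → 192 → 384 → 768

Answer: 768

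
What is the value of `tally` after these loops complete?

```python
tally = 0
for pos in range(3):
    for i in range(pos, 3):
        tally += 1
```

Upper triangle: 3 + 2 + ... + 1
`tally` takes the values: 0 → 1 → 2 → 3 → 4 → 5 → 6

Answer: 6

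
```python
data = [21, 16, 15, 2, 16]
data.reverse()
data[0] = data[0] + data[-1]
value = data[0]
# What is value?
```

Trace:
`data = [21, 16, 15, 2, 16]` → data = [21, 16, 15, 2, 16]
`data.reverse()` → data = [16, 2, 15, 16, 21]
`data[0] = data[0] + data[-1]` → data = [37, 2, 15, 16, 21]
`value = data[0]` → value = 37
So value = 37

Answer: 37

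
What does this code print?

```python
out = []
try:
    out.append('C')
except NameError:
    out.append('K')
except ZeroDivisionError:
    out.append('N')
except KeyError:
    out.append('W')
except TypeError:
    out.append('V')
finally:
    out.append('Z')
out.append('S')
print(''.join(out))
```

Execution trace: 'C' (try body, no exception) → 'Z' (finally) → 'S' (after the try/except). Output: CZS

Answer: CZS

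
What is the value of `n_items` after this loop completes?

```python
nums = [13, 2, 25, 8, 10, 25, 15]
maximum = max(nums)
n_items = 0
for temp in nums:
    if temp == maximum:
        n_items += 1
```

Count of max value 25 in [13, 2, 25, 8, 10, 25, 15]
`n_items` takes the values: 0 → 1 → 2

Answer: 2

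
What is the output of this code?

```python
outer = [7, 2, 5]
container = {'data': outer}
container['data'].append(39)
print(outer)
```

Key concept: dict holds reference to list.
Step by step:
`outer = [7, 2, 5]` → outer = [7, 2, 5]
`container = {'data': outer}` → container = {'data': [7, 2, 5]}
`container['data'].append(39)` → outer = [7, 2, 5, 39]; container = {'data': [7, 2, 5, 39]}
`print(outer)` → prints [7, 2, 5, 39]

Answer: [7, 2, 5, 39]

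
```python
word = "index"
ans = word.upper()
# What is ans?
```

Trace:
`word = "index"` → word = 'index'
`ans = word.upper()` → ans = 'INDEX'
So ans = 'INDEX'

Answer: 'INDEX'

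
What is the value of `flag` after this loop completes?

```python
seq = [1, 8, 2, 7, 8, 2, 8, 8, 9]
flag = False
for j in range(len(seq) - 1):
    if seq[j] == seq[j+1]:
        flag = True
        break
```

Check consecutive duplicates in [1, 8, 2, 7, 8, 2, 8, 8, 9]
`flag` takes the values: False → True

Answer: True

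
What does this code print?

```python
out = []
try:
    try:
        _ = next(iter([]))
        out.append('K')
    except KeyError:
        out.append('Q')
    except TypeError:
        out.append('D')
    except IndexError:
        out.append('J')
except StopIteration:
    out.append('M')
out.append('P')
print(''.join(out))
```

Execution trace: 'M' (outer except StopIteration) → 'P' (after the try/except). Output: MP

Answer: MP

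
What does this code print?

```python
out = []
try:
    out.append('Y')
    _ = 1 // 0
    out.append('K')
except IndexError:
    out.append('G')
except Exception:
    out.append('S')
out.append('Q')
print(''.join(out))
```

Execution trace: 'Y' (try body) → 'S' (except Exception) → 'Q' (after the try/except). Output: YSQ

Answer: YSQ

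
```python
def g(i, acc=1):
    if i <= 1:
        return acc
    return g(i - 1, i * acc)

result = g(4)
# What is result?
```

Accumulator trace (n, acc): (4, 1) -> (3, 4) -> (2, 12) -> (1, 24) -> return 24

Answer: 24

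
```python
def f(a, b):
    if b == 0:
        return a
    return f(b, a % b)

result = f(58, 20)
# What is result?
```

f(58, 20) -> f(20, 18) -> f(18, 2) -> f(2, 0) -> 2

Answer: 2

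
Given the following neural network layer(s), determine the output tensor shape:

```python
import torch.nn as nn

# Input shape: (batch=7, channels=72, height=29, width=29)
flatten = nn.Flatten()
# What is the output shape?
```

Input: (7, 72, 29, 29) -> Output: (7, 60552)

Answer: (7, 60552)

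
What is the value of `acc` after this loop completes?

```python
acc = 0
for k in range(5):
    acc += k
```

Sum of 0 to 4 = 10
`acc` takes the values: 0 → 1 → 3 → 6 → 10

Answer: 10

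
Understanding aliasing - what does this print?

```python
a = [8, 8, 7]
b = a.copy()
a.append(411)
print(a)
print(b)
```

Key concept: list.copy() creates independent copy.
Step by step:
`a = [8, 8, 7]` → a = [8, 8, 7]
`b = a.copy()` → b = [8, 8, 7]
`a.append(411)` → a = [8, 8, 7, 411]
`print(a)` → prints [8, 8, 7, 411]
`print(b)` → prints [8, 8, 7]

Answer:
[8, 8, 7, 411]
[8, 8, 7]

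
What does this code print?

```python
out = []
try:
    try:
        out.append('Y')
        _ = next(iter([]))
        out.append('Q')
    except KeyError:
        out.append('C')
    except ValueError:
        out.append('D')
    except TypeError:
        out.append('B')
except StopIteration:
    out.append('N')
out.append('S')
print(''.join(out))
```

Execution trace: 'Y' (try body) → 'N' (outer except StopIteration) → 'S' (after the try/except). Output: YNS

Answer: YNS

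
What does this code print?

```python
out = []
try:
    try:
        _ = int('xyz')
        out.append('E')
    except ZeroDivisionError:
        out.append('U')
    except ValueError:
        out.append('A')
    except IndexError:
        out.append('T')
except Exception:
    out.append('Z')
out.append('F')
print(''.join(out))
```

Execution trace: 'A' (inner except ValueError) → 'F' (after the try/except). Output: AF

Answer: AF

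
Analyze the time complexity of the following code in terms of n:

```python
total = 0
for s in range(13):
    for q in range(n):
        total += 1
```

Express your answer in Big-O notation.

Each loop level contributes: 1 × n. Multiplying the contributions gives O(n).

Answer: O(n)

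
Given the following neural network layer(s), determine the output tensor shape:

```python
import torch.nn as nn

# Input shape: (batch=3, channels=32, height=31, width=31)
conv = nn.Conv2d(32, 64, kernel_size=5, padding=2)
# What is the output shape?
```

Input: (3, 32, 31, 31) -> Output: (3, 64, 31, 31)

Answer: (3, 64, 31, 31)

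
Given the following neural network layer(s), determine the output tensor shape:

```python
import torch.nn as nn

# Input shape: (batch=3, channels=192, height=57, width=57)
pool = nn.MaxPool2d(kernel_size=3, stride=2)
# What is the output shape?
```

Input: (3, 192, 57, 57) -> Output: (3, 192, 28, 28)

Answer: (3, 192, 28, 28)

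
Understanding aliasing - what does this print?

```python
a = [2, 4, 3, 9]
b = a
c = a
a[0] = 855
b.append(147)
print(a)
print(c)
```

Key concept: multiple aliases.
Step by step:
`a = [2, 4, 3, 9]` → a = [2, 4, 3, 9]
`b = a` → b = [2, 4, 3, 9] (same object as a)
`c = a` → c = [2, 4, 3, 9] (same object as a, b)
`a[0] = 855` → a = [855, 4, 3, 9] (same object as b, c); b = [855, 4, 3, 9] (same object as a, c); c = [855, 4, 3, 9] (same object as a, b)
`b.append(147)` → a = [855, 4, 3, 9, 147] (same object as b, c); b = [855, 4, 3, 9, 147] (same object as a, c); c = [855, 4, 3, 9, 147] (same object as a, b)
`print(a)` → prints [855, 4, 3, 9, 147]
`print(c)` → prints [855, 4, 3, 9, 147]

Answer:
[855, 4, 3, 9, 147]
[855, 4, 3, 9, 147]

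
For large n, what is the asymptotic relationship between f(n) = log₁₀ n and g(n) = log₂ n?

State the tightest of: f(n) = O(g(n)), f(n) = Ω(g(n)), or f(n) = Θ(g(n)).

log₁₀ n vs log₂ n: f(n) = Θ(g(n)) — they are asymptotically equivalent (log bases differ by a constant factor).

Answer: f(n) = Θ(g(n)) — they are asymptotically equivalent (log bases differ by a constant factor).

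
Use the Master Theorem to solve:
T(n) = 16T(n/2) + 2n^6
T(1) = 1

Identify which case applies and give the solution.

a=16, b=2, f(n)=2n^6. log_2(16) = 4. Since c=6 > 4 and the regularity condition holds (16(n/2)^6 = (16/2^6)n^6 with 16/2^6 < 1), Case 3 applies: T(n) = Θ(f(n)) = O(n^6).

Answer: O(n^6) - Case 3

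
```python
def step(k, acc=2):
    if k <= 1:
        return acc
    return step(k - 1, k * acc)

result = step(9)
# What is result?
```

Accumulator trace (n, acc): (9, 2) -> (8, 18) -> (7, 144) -> (6, 1008) -> (5, 6048) -> (4, 30240) -> (3, 120960) -> (2, 362880) -> (1, 725760) -> return 725760

Answer: 725760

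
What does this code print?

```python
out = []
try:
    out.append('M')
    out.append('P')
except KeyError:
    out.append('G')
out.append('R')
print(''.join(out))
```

Execution trace: 'M' (try body) → 'P' (try body, no exception) → 'R' (after the try/except). Output: MPR

Answer: MPR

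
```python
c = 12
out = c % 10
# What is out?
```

Trace:
`c = 12` → c = 12
`out = c % 10` → out = 2
So out = 2

Answer: 2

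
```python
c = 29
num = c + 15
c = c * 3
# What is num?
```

Trace:
`c = 29` → c = 29
`num = c + 15` → num = 44
`c = c * 3` → c = 87
So num = 44

Answer: 44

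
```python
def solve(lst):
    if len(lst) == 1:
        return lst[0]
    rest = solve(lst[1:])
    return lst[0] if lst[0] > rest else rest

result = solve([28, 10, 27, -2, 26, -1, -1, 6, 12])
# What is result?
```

Recursive max over [28, 10, 27, -2, 26, -1, -1, 6, 12] = 28

Answer: 28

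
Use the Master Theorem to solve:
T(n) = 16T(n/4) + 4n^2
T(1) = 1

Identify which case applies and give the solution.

a=16, b=4, f(n)=4n^2. log_4(16) = 2. Since c=2 = 2, Case 2 applies: T(n) = Θ(n^log_b(a) · log n) = O(n^2 log n).

Answer: O(n^2 log n) - Case 2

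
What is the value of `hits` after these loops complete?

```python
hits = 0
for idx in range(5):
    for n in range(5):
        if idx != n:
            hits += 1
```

5² - 5 (exclude diagonal)
`hits` takes the values: 0 → 1 → 2 → 3 → 4 → 5 → 6 → 7 → 8 → 9 → 10 → 11 → 12 → 13 → 14 → 15 → 16 → 17 → 18 → 19 → 20

Answer: 20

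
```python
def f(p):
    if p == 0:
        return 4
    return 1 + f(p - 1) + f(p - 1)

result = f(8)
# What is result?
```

f(p) = 1 + 2·f(p-1), f(0)=4. Closed form: (4+1)·2^8 - 1 = 1279.

Answer: 1279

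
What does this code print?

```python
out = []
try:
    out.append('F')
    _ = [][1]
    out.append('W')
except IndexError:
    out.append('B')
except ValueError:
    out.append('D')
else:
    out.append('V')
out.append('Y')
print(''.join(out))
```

Execution trace: 'F' (try body) → 'B' (except IndexError) → 'Y' (after the try/except). Output: FBY

Answer: FBY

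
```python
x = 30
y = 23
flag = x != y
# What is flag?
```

Trace:
`x = 30` → x = 30
`y = 23` → y = 23
`flag = x != y` → flag = True
So flag = True

Answer: True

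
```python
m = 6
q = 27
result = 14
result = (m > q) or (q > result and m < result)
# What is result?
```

Trace:
`m = 6` → m = 6
`q = 27` → q = 27
`result = 14` → result = 14
`result = (m > q) or (q > result and m < result)` → result = True
So result = True

Answer: True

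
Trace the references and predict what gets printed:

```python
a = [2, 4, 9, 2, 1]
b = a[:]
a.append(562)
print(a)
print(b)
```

Key concept: slice [:] creates copy.
Step by step:
`a = [2, 4, 9, 2, 1]` → a = [2, 4, 9, 2, 1]
`b = a[:]` → b = [2, 4, 9, 2, 1]
`a.append(562)` → a = [2, 4, 9, 2, 1, 562]
`print(a)` → prints [2, 4, 9, 2, 1, 562]
`print(b)` → prints [2, 4, 9, 2, 1]

Answer:
[2, 4, 9, 2, 1, 562]
[2, 4, 9, 2, 1]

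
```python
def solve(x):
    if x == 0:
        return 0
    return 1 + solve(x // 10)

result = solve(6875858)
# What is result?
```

Count of digits of 6875858: 7

Answer: 7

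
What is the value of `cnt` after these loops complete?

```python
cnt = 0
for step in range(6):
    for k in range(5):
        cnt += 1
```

6 * 5 = 30
`cnt` takes the values: 0 → 1 → 2 → 3 → 4 → 5 → 6 → 7 → 8 → 9 → 10 → 11 → 12 → 13 → 14 → 15 → 16 → 17 → 18 → 19 → 20 → 21 → 22 → 23 → 24 → 25 → 26 → 27 → 28 → 29 → 30

Answer: 30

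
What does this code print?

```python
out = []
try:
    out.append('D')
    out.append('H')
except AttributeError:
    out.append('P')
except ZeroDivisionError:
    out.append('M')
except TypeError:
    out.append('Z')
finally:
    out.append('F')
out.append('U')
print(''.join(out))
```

Execution trace: 'D' (try body) → 'H' (try body, no exception) → 'F' (finally) → 'U' (after the try/except). Output: DHFU

Answer: DHFU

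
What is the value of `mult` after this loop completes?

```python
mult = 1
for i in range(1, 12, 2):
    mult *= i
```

Product of 1, 3, 5, ... up to 11
`mult` takes the values: 1 → 3 → 15 → 105 → 945 → 10395

Answer: 10395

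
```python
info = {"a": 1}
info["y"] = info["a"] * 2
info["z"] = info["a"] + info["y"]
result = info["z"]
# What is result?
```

Trace:
`info = {"a": 1}` → info = {'a': 1}
`info["y"] = info["a"] * 2` → info = {'a': 1, 'y': 2}
`info["z"] = info["a"] + info["y"]` → info = {'a': 1, 'y': 2, 'z': 3}
`result = info["z"]` → result = 3
So result = 3

Answer: 3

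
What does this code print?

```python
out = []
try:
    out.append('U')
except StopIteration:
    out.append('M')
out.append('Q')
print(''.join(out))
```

Execution trace: 'U' (try body, no exception) → 'Q' (after the try/except). Output: UQ

Answer: UQ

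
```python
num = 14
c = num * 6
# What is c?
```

Trace:
`num = 14` → num = 14
`c = num * 6` → c = 84
So c = 84

Answer: 84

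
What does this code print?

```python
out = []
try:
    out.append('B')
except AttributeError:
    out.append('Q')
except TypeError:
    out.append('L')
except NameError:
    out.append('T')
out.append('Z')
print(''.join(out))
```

Execution trace: 'B' (try body, no exception) → 'Z' (after the try/except). Output: BZ

Answer: BZ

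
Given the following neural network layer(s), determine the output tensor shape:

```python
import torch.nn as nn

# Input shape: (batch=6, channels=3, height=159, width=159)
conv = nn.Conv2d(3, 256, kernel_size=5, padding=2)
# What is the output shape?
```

Input: (6, 3, 159, 159) -> Output: (6, 256, 159, 159)

Answer: (6, 256, 159, 159)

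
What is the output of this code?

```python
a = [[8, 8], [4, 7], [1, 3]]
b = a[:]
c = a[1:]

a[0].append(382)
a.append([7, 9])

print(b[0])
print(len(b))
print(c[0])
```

Key concept: slice with nested mutation.
Step by step:
`a = [[8, 8], [4, 7], [1, 3]]` → a = [[8, 8], [4, 7], [1, 3]]
`b = a[:]` → b = [[8, 8], [4, 7], [1, 3]]
`c = a[1:]` → c = [[4, 7], [1, 3]]
`a[0].append(382)` → a = [[8, 8, 382], [4, 7], [1, 3]]; b = [[8, 8, 382], [4, 7], [1, 3]]
`a.append([7, 9])` → a = [[8, 8, 382], [4, 7], [1, 3], [7, 9]]
`print(b[0])` → prints [8, 8, 382]
`print(len(b))` → prints 3
`print(c[0])` → prints [4, 7]

Answer:
[8, 8, 382]
3
[4, 7]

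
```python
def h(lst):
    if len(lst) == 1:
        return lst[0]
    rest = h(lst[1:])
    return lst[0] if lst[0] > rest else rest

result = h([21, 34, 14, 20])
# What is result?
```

Recursive max over [21, 34, 14, 20] = 34

Answer: 34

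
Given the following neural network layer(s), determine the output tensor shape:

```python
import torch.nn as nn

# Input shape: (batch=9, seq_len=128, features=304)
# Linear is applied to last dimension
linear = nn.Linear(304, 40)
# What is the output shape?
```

Input: (9, 128, 304) -> Output: (9, 128, 40)

Answer: (9, 128, 40)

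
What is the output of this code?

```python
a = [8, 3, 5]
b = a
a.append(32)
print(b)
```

Key concept: basic list aliasing.
Step by step:
`a = [8, 3, 5]` → a = [8, 3, 5]
`b = a` → b = [8, 3, 5] (same object as a)
`a.append(32)` → a = [8, 3, 5, 32] (same object as b); b = [8, 3, 5, 32] (same object as a)
`print(b)` → prints [8, 3, 5, 32]

Answer: [8, 3, 5, 32]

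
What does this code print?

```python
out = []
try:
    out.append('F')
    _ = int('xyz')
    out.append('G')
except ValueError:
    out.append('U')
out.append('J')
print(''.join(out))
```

Execution trace: 'F' (try body) → 'U' (except ValueError) → 'J' (after the try/except). Output: FUJ

Answer: FUJ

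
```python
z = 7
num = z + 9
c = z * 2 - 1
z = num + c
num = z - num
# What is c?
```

Trace:
`z = 7` → z = 7
`num = z + 9` → num = 16
`c = z * 2 - 1` → c = 13
`z = num + c` → z = 29
`num = z - num` → num = 13
So c = 13

Answer: 13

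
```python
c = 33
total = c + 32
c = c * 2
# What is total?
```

Trace:
`c = 33` → c = 33
`total = c + 32` → total = 65
`c = c * 2` → c = 66
So total = 65

Answer: 65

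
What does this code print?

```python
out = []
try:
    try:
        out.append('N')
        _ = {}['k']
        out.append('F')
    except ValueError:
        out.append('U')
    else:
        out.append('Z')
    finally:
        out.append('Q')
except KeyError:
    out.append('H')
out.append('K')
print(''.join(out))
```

Execution trace: 'N' (try body) → 'Q' (finally) → 'H' (outer except KeyError) → 'K' (after the try/except). Output: NQHK

Answer: NQHK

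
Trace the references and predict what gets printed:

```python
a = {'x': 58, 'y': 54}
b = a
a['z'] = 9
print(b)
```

Key concept: dict aliasing.
Step by step:
`a = {'x': 58, 'y': 54}` → a = {'x': 58, 'y': 54}
`b = a` → b = {'x': 58, 'y': 54} (same object as a)
`a['z'] = 9` → a = {'x': 58, 'y': 54, 'z': 9} (same object as b); b = {'x': 58, 'y': 54, 'z': 9} (same object as a)
`print(b)` → prints {'x': 58, 'y': 54, 'z': 9}

Answer: {'x': 58, 'y': 54, 'z': 9}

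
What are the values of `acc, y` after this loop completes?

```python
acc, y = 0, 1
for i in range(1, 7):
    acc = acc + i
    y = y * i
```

Sum and factorial of 1 to 6
`acc, y` takes the values: (0, 1) → (1, 1) → (3, 1) → (3, 2) → (6, 2) → (6, 6) → (10, 6) → (10, 24) → (15, 24) → (15, 120) → (21, 120) → (21, 720)

Answer: 21, 720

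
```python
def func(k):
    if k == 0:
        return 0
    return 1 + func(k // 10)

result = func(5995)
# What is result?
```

Count of digits of 5995: 4

Answer: 4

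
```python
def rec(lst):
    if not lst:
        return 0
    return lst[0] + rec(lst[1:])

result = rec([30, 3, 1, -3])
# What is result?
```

30 + 3 + 1 + (-3) + 0 = 31

Answer: 31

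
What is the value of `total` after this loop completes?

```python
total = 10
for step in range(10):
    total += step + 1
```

Start at 10, add 1 to 10 = 65
`total` takes the values: 10 → 11 → 13 → 16 → 20 → 25 → 31 → 38 → 46 → 55 → 65

Answer: 65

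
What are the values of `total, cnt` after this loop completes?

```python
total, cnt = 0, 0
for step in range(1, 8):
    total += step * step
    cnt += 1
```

Sum of squares and count
`total, cnt` takes the values: (0, 0) → (1, 0) → (1, 1) → (5, 1) → (5, 2) → (14, 2) → (14, 3) → (30, 3) → (30, 4) → (55, 4) → (55, 5) → (91, 5) → (91, 6) → (140, 6) → (140, 7)

Answer: 140, 7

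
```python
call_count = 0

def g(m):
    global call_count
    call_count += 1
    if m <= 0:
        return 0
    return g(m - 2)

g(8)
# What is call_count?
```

Linear recursion stepping by 2: 5 calls from m=8 down to ≤0.

Answer: 5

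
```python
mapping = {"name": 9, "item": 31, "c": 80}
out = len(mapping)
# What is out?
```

Trace:
`mapping = {"name": 9, "item": 31, "c": 80}` → mapping = {'name': 9, 'item': 31, 'c': 80}
`out = len(mapping)` → out = 3
So out = 3

Answer: 3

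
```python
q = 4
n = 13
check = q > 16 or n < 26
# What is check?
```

Trace:
`q = 4` → q = 4
`n = 13` → n = 13
`check = q > 16 or n < 26` → check = True
So check = True

Answer: True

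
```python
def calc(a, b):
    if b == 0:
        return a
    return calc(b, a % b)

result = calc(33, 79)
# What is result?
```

calc(33, 79) -> calc(79, 33) -> calc(33, 13) -> calc(13, 7) -> calc(7, 6) -> calc(6, 1) -> calc(1, 0) -> 1

Answer: 1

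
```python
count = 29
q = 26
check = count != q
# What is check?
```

Trace:
`count = 29` → count = 29
`q = 26` → q = 26
`check = count != q` → check = True
So check = True

Answer: True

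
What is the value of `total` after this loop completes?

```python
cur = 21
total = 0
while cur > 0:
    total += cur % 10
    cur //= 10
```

Sum digits of 21
`total` takes the values: 0 → 1 → 3

Answer: 3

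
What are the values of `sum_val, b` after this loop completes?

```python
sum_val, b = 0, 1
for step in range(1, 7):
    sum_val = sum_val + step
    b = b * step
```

Sum and factorial of 1 to 6
`sum_val, b` takes the values: (0, 1) → (1, 1) → (3, 1) → (3, 2) → (6, 2) → (6, 6) → (10, 6) → (10, 24) → (15, 24) → (15, 120) → (21, 120) → (21, 720)

Answer: 21, 720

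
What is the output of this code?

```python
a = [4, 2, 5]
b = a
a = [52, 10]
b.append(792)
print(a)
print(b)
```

Key concept: rebinding vs mutation: a is rebound to a new list, b still points at the original.
Step by step:
`a = [4, 2, 5]` → a = [4, 2, 5]
`b = a` → b = [4, 2, 5] (same object as a)
`a = [52, 10]` → a = [52, 10]
`b.append(792)` → b = [4, 2, 5, 792]
`print(a)` → prints [52, 10]
`print(b)` → prints [4, 2, 5, 792]

Answer:
[52, 10]
[4, 2, 5, 792]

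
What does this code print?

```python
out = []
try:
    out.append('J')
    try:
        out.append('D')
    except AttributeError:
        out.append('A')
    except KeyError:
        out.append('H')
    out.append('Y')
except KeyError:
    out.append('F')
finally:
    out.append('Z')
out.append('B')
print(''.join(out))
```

Execution trace: 'J' (try body) → 'D' (inner try body, no exception) → 'Y' (try body, no exception) → 'Z' (finally) → 'B' (after the try/except). Output: JDYZB

Answer: JDYZB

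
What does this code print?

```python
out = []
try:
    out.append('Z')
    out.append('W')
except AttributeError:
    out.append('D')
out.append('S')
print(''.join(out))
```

Execution trace: 'Z' (try body) → 'W' (try body, no exception) → 'S' (after the try/except). Output: ZWS

Answer: ZWS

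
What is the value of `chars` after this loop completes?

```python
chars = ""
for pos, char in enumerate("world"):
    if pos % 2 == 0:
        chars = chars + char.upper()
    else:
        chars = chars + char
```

Uppercase even positions in 'world'
`chars` takes the values: "" → "W" → "Wo" → "WoR" → "WoRl" → "WoRlD"

Answer: "WoRlD"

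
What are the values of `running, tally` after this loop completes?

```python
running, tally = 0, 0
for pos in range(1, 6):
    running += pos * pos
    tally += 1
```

Sum of squares and count
`running, tally` takes the values: (0, 0) → (1, 0) → (1, 1) → (5, 1) → (5, 2) → (14, 2) → (14, 3) → (30, 3) → (30, 4) → (55, 4) → (55, 5)

Answer: 55, 5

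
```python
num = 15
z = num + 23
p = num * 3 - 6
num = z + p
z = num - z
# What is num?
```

Trace:
`num = 15` → num = 15
`z = num + 23` → z = 38
`p = num * 3 - 6` → p = 39
`num = z + p` → num = 77
`z = num - z` → z = 39
So num = 77

Answer: 77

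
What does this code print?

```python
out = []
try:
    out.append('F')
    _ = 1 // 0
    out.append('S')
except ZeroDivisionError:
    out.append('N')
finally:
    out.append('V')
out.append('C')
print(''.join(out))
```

Execution trace: 'F' (try body) → 'N' (except ZeroDivisionError) → 'V' (finally) → 'C' (after the try/except). Output: FNVC

Answer: FNVC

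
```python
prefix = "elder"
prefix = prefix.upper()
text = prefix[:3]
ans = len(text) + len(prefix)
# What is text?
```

Trace:
`prefix = "elder"` → prefix = 'elder'
`prefix = prefix.upper()` → prefix = 'ELDER'
`text = prefix[:3]` → text = 'ELD'
`ans = len(text) + len(prefix)` → ans = 8
So text = 'ELD'

Answer: 'ELD'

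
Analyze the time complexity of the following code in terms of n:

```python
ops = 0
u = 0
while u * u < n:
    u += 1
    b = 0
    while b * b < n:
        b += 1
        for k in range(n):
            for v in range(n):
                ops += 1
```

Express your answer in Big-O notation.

Each loop level contributes: √n × √n × n × n. Multiplying the contributions gives O(n^3).

Answer: O(n^3)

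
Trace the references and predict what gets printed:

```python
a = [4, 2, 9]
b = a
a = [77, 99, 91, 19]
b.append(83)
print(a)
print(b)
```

Key concept: rebinding vs mutation: a is rebound to a new list, b still points at the original.
Step by step:
`a = [4, 2, 9]` → a = [4, 2, 9]
`b = a` → b = [4, 2, 9] (same object as a)
`a = [77, 99, 91, 19]` → a = [77, 99, 91, 19]
`b.append(83)` → b = [4, 2, 9, 83]
`print(a)` → prints [77, 99, 91, 19]
`print(b)` → prints [4, 2, 9, 83]

Answer:
[77, 99, 91, 19]
[4, 2, 9, 83]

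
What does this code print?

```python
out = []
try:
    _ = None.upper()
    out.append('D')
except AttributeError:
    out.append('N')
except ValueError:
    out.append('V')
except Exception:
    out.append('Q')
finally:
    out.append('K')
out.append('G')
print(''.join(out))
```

Execution trace: 'N' (except AttributeError) → 'K' (finally) → 'G' (after the try/except). Output: NKG

Answer: NKG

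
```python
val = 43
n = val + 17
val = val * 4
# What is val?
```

Trace:
`val = 43` → val = 43
`n = val + 17` → n = 60
`val = val * 4` → val = 172
So val = 172

Answer: 172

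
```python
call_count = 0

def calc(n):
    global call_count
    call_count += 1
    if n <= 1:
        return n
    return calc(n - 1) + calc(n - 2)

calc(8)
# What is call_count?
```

Calls(n) = 1 + Calls(n-1) + Calls(n-2); Calls(0)=Calls(1)=1. For n=8 this gives 67.

Answer: 67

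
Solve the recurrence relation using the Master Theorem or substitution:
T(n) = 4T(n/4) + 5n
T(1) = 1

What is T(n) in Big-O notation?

By Master Theorem: a=4, b=4, f(n)=5n. Since log_4(4) = 1 and f(n) = Θ(n^1), Case 2 applies. T(n) = O(n log n).

Answer: O(n log n)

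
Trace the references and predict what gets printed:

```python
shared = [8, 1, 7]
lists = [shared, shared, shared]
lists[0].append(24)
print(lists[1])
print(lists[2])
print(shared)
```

Key concept: list of same reference.
Step by step:
`shared = [8, 1, 7]` → shared = [8, 1, 7]
`lists = [shared, shared, shared]` → lists = [[8, 1, 7], [8, 1, 7], [8, 1, 7]]
`lists[0].append(24)` → shared = [8, 1, 7, 24]; lists = [[8, 1, 7, 24], [8, 1, 7, 24], [8, 1, 7, 24]]
`print(lists[1])` → prints [8, 1, 7, 24]
`print(lists[2])` → prints [8, 1, 7, 24]
`print(shared)` → prints [8, 1, 7, 24]

Answer:
[8, 1, 7, 24]
[8, 1, 7, 24]
[8, 1, 7, 24]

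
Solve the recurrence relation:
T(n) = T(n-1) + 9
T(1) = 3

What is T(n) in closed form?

Unrolling: T(n) = T(1) + 9·(n-1) = 3 + 9(n-1) = 9n - 6.

Answer: T(n) = 9n - 6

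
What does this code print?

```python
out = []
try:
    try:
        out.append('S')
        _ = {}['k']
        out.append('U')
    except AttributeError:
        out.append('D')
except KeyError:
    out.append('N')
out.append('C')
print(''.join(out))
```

Execution trace: 'S' (inner try body) → 'N' (outer except KeyError) → 'C' (after the try/except). Output: SNC

Answer: SNC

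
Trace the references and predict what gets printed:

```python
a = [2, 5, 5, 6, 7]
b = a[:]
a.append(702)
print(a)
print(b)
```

Key concept: slice [:] creates copy.
Step by step:
`a = [2, 5, 5, 6, 7]` → a = [2, 5, 5, 6, 7]
`b = a[:]` → b = [2, 5, 5, 6, 7]
`a.append(702)` → a = [2, 5, 5, 6, 7, 702]
`print(a)` → prints [2, 5, 5, 6, 7, 702]
`print(b)` → prints [2, 5, 5, 6, 7]

Answer:
[2, 5, 5, 6, 7, 702]
[2, 5, 5, 6, 7]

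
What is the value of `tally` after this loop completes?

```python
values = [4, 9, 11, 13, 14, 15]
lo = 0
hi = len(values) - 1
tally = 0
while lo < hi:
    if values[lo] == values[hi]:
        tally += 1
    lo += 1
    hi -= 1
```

Count matching pairs from ends
`tally` takes the values: 0

Answer: 0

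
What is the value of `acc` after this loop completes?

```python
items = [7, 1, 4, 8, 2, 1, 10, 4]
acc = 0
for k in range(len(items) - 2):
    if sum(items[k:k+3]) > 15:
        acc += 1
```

Count windows with sum > 15
`acc` takes the values: 0

Answer: 0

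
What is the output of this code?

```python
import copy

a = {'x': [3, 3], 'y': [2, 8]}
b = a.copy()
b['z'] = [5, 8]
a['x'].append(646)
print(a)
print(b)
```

Key concept: shallow copy of dict with mutable values.
Step by step:
`a = {'x': [3, 3], 'y': [2, 8]}` → a = {'x': [3, 3], 'y': [2, 8]}
`b = a.copy()` → b = {'x': [3, 3], 'y': [2, 8]}
`b['z'] = [5, 8]` → b = {'x': [3, 3], 'y': [2, 8], 'z': [5, 8]}
`a['x'].append(646)` → a = {'x': [3, 3, 646], 'y': [2, 8]}; b = {'x': [3, 3, 646], 'y': [2, 8], 'z': [5, 8]}
`print(a)` → prints {'x': [3, 3, 646], 'y': [2, 8]}
`print(b)` → prints {'x': [3, 3, 646], 'y': [2, 8], 'z': [5, 8]}

Answer:
{'x': [3, 3, 646], 'y': [2, 8]}
{'x': [3, 3, 646], 'y': [2, 8], 'z': [5, 8]}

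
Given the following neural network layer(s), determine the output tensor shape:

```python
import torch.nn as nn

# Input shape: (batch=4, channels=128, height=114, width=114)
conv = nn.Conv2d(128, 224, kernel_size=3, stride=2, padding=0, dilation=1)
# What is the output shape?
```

Input: (4, 128, 114, 114) -> Output: (4, 224, 56, 56)

Answer: (4, 224, 56, 56)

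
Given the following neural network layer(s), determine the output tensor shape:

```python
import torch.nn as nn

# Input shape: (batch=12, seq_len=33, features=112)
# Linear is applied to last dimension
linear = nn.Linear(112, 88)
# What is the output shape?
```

Input: (12, 33, 112) -> Output: (12, 33, 88)

Answer: (12, 33, 88)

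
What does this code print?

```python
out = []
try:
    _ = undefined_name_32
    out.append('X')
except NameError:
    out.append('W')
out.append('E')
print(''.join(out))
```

Execution trace: 'W' (except NameError) → 'E' (after the try/except). Output: WE

Answer: WE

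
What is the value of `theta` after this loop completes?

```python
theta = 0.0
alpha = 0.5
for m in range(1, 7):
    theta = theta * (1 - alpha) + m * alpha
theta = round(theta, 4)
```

Moving average with lr=0.5
`theta` takes the values: 0.0 → 0.5 → 1.25 → 2.125 → 3.0625 → 4.03125 → 5.015625 → 5.0156

Answer: 5.0156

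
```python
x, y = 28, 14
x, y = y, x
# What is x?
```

Trace:
`x, y = 28, 14` → x = 28; y = 14
`x, y = y, x` → x = 14; y = 28
So x = 14

Answer: 14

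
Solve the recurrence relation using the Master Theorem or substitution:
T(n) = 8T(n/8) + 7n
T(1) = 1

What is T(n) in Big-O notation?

By Master Theorem: a=8, b=8, f(n)=7n. Since log_8(8) = 1 and f(n) = Θ(n^1), Case 2 applies. T(n) = O(n log n).

Answer: O(n log n)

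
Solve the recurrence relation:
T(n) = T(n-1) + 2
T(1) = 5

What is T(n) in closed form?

Unrolling: T(n) = T(1) + 2·(n-1) = 5 + 2(n-1) = 2n + 3.

Answer: T(n) = 2n + 3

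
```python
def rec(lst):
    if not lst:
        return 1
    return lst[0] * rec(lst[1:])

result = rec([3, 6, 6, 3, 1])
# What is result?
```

Product over [3, 6, 6, 3, 1] = 3 * 6 * 6 * 3 * 1 = 324

Answer: 324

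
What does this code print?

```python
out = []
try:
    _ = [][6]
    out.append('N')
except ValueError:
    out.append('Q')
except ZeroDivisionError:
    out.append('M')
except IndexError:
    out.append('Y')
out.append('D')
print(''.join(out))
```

Execution trace: 'Y' (except IndexError) → 'D' (after the try/except). Output: YD

Answer: YD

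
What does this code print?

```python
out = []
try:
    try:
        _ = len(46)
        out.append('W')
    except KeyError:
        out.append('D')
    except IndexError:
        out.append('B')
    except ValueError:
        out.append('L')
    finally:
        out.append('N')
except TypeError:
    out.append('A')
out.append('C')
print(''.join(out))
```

Execution trace: 'N' (finally) → 'A' (outer except TypeError) → 'C' (after the try/except). Output: NAC

Answer: NAC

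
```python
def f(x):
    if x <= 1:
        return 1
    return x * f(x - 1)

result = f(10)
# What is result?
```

f(10) = 10 * 9 * 8 * 7 * 6 * 5 * 4 * 3 * 2 * 1 = 3628800

Answer: 3628800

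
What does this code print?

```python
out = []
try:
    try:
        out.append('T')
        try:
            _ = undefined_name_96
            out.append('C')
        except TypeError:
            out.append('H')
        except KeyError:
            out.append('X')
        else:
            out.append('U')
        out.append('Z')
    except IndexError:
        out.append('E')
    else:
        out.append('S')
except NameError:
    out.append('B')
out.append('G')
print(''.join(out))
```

Execution trace: 'T' (try body) → 'B' (outer except NameError) → 'G' (after the try/except). Output: TBG

Answer: TBG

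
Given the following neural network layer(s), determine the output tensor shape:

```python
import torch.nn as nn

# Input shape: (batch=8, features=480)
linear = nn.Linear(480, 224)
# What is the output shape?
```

Input: (8, 480) -> Output: (8, 224)

Answer: (8, 224)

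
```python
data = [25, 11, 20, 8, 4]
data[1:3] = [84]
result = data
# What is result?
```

Trace:
`data = [25, 11, 20, 8, 4]` → data = [25, 11, 20, 8, 4]
`data[1:3] = [84]` → data = [25, 84, 8, 4]
`result = data` → result = [25, 84, 8, 4]
So result = [25, 84, 8, 4]

Answer: [25, 84, 8, 4]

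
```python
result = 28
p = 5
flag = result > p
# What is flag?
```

Trace:
`result = 28` → result = 28
`p = 5` → p = 5
`flag = result > p` → flag = True
So flag = True

Answer: True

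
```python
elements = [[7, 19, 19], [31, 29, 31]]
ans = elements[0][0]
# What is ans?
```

Trace:
`elements = [[7, 19, 19], [31, 29, 31]]` → elements = [[7, 19, 19], [31, 29, 31]]
`ans = elements[0][0]` → ans = 7
So ans = 7

Answer: 7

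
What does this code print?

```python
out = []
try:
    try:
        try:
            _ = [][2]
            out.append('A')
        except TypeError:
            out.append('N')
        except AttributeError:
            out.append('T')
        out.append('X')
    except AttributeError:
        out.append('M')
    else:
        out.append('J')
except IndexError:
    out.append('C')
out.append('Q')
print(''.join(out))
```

Execution trace: 'C' (outer except IndexError) → 'Q' (after the try/except). Output: CQ

Answer: CQ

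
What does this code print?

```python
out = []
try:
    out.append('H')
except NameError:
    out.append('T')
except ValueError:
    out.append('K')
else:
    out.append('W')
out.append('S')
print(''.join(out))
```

Execution trace: 'H' (try body, no exception) → 'W' (else) → 'S' (after the try/except). Output: HWS

Answer: HWS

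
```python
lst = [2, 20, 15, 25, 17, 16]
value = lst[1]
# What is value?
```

Trace:
`lst = [2, 20, 15, 25, 17, 16]` → lst = [2, 20, 15, 25, 17, 16]
`value = lst[1]` → value = 20
So value = 20

Answer: 20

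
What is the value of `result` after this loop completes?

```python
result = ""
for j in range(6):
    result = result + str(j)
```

Concatenate digits 0 to 5
`result` takes the values: "" → "0" → "01" → "012" → "0123" → "01234" → "012345"

Answer: "012345"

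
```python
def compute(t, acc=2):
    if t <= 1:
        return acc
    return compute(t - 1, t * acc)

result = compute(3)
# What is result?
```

Accumulator trace (n, acc): (3, 2) -> (2, 6) -> (1, 12) -> return 12

Answer: 12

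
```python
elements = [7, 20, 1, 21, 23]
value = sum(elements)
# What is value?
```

Trace:
`elements = [7, 20, 1, 21, 23]` → elements = [7, 20, 1, 21, 23]
`value = sum(elements)` → value = 72
So value = 72

Answer: 72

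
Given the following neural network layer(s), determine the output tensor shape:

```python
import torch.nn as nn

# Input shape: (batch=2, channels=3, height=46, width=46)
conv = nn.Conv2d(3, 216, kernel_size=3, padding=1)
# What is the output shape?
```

Input: (2, 3, 46, 46) -> Output: (2, 216, 46, 46)

Answer: (2, 216, 46, 46)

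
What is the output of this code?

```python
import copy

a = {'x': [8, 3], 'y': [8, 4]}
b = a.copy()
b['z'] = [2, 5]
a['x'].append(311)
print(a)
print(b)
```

Key concept: shallow copy of dict with mutable values.
Step by step:
`a = {'x': [8, 3], 'y': [8, 4]}` → a = {'x': [8, 3], 'y': [8, 4]}
`b = a.copy()` → b = {'x': [8, 3], 'y': [8, 4]}
`b['z'] = [2, 5]` → b = {'x': [8, 3], 'y': [8, 4], 'z': [2, 5]}
`a['x'].append(311)` → a = {'x': [8, 3, 311], 'y': [8, 4]}; b = {'x': [8, 3, 311], 'y': [8, 4], 'z': [2, 5]}
`print(a)` → prints {'x': [8, 3, 311], 'y': [8, 4]}
`print(b)` → prints {'x': [8, 3, 311], 'y': [8, 4], 'z': [2, 5]}

Answer:
{'x': [8, 3, 311], 'y': [8, 4]}
{'x': [8, 3, 311], 'y': [8, 4], 'z': [2, 5]}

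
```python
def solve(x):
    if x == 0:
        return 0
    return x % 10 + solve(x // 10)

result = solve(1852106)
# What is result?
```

Sum of digits of 1852106: 6 + 0 + 1 + 2 + 5 + 8 + 1 = 23

Answer: 23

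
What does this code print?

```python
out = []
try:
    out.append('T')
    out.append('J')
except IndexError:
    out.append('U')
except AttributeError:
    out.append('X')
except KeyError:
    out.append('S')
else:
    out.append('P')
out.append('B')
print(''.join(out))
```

Execution trace: 'T' (try body) → 'J' (try body, no exception) → 'P' (else) → 'B' (after the try/except). Output: TJPB

Answer: TJPB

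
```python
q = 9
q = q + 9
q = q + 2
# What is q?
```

Trace:
`q = 9` → q = 9
`q = q + 9` → q = 18
`q = q + 2` → q = 20
So q = 20

Answer: 20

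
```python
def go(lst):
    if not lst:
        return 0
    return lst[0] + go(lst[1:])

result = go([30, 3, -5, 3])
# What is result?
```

30 + 3 + (-5) + 3 + 0 = 31

Answer: 31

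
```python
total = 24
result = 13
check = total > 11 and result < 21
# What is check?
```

Trace:
`total = 24` → total = 24
`result = 13` → result = 13
`check = total > 11 and result < 21` → check = True
So check = True

Answer: True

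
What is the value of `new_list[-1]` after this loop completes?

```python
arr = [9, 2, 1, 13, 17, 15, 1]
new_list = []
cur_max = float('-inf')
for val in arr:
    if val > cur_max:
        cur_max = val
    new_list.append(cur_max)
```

Running max ends at 17
`new_list` takes the values: [] → [9] → [9, 9] → [9, 9, 9] → [9, 9, 9, 13] → [9, 9, 9, 13, 17] → [9, 9, 9, 13, 17, 17] → [9, 9, 9, 13, 17, 17, 17]
So `new_list[-1]` = 17

Answer: 17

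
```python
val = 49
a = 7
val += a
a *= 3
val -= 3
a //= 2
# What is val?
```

Trace:
`val = 49` → val = 49
`a = 7` → a = 7
`val += a` → val = 56
`a *= 3` → a = 21
`val -= 3` → val = 53
`a //= 2` → a = 10
So val = 53

Answer: 53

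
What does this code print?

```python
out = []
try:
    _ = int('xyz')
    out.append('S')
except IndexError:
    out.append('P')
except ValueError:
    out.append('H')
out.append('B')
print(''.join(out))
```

Execution trace: 'H' (except ValueError) → 'B' (after the try/except). Output: HB

Answer: HB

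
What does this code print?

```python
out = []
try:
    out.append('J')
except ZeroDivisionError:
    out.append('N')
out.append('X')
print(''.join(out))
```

Execution trace: 'J' (try body, no exception) → 'X' (after the try/except). Output: JX

Answer: JX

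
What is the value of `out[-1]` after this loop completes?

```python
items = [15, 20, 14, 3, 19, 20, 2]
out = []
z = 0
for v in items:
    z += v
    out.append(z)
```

Cumulative sum ends at 93
`out` takes the values: [] → [15] → [15, 35] → [15, 35, 49] → [15, 35, 49, 52] → [15, 35, 49, 52, 71] → [15, 35, 49, 52, 71, 91] → [15, 35, 49, 52, 71, 91, 93]
So `out[-1]` = 93

Answer: 93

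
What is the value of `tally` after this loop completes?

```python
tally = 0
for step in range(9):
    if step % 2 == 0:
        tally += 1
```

Count numbers divisible by 2 in range(9)
`tally` takes the values: 0 → 1 → 2 → 3 → 4 → 5

Answer: 5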